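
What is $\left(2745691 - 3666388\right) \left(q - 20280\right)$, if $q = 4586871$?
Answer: $-4204446633927$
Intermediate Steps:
$\left(2745691 - 3666388\right) \left(q - 20280\right) = \left(2745691 - 3666388\right) \left(4586871 - 20280\right) = \left(-920697\right) 4566591 = -4204446633927$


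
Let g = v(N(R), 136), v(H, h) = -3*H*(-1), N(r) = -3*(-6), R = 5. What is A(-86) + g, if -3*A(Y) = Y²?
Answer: -7234/3 ≈ -2411.3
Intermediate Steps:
N(r) = 18
A(Y) = -Y²/3
v(H, h) = 3*H
g = 54 (g = 3*18 = 54)
A(-86) + g = -⅓*(-86)² + 54 = -⅓*7396 + 54 = -7396/3 + 54 = -7234/3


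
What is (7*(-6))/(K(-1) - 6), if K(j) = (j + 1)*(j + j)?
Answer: 7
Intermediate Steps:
K(j) = 2*j*(1 + j) (K(j) = (1 + j)*(2*j) = 2*j*(1 + j))
(7*(-6))/(K(-1) - 6) = (7*(-6))/(2*(-1)*(1 - 1) - 6) = -42/(2*(-1)*0 - 6) = -42/(0 - 6) = -42/(-6) = -42*(-⅙) = 7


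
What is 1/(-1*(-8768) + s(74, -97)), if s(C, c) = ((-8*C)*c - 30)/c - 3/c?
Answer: 97/793105 ≈ 0.00012230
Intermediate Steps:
s(C, c) = -3/c + (-30 - 8*C*c)/c (s(C, c) = (-8*C*c - 30)/c - 3/c = (-30 - 8*C*c)/c - 3/c = -3/c + (-30 - 8*C*c)/c)
1/(-1*(-8768) + s(74, -97)) = 1/(-1*(-8768) + (-33/(-97) - 8*74)) = 1/(8768 + (-33*(-1/97) - 592)) = 1/(8768 + (33/97 - 592)) = 1/(8768 - 57391/97) = 1/(793105/97) = 97/793105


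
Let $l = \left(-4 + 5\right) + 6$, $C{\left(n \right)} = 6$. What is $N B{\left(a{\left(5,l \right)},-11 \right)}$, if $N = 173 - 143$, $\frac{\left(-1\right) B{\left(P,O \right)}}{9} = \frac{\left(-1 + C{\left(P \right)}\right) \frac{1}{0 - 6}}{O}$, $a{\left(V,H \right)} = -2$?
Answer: $- \frac{225}{11} \approx -20.455$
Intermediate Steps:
$l = 7$ ($l = 1 + 6 = 7$)
$B{\left(P,O \right)} = \frac{15}{2 O}$ ($B{\left(P,O \right)} = - 9 \frac{\left(-1 + 6\right) \frac{1}{0 - 6}}{O} = - 9 \frac{5 \frac{1}{-6}}{O} = - 9 \frac{5 \left(- \frac{1}{6}\right)}{O} = - 9 \left(- \frac{5}{6 O}\right) = \frac{15}{2 O}$)
$N = 30$
$N B{\left(a{\left(5,l \right)},-11 \right)} = 30 \frac{15}{2 \left(-11\right)} = 30 \cdot \frac{15}{2} \left(- \frac{1}{11}\right) = 30 \left(- \frac{15}{22}\right) = - \frac{225}{11}$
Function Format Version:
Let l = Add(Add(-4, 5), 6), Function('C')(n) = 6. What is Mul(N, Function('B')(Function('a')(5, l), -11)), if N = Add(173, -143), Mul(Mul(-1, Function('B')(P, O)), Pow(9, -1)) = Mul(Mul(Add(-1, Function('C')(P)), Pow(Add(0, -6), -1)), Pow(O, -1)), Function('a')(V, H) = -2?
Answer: Rational(-225, 11) ≈ -20.455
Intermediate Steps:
l = 7 (l = Add(1, 6) = 7)
Function('B')(P, O) = Mul(Rational(15, 2), Pow(O, -1)) (Function('B')(P, O) = Mul(-9, Mul(Mul(Add(-1, 6), Pow(Add(0, -6), -1)), Pow(O, -1))) = Mul(-9, Mul(Mul(5, Pow(-6, -1)), Pow(O, -1))) = Mul(-9, Mul(Mul(5, Rational(-1, 6)), Pow(O, -1))) = Mul(-9, Mul(Rational(-5, 6), Pow(O, -1))) = Mul(Rational(15, 2), Pow(O, -1)))
N = 30
Mul(N, Function('B')(Function('a')(5, l), -11)) = Mul(30, Mul(Rational(15, 2), Pow(-11, -1))) = Mul(30, Mul(Rational(15, 2), Rational(-1, 11))) = Mul(30, Rational(-15, 22)) = Rational(-225, 11)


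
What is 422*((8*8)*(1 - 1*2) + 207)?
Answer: 60346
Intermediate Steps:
422*((8*8)*(1 - 1*2) + 207) = 422*(64*(1 - 2) + 207) = 422*(64*(-1) + 207) = 422*(-64 + 207) = 422*143 = 60346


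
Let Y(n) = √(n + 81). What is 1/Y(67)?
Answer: √37/74 ≈ 0.082199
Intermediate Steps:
Y(n) = √(81 + n)
1/Y(67) = 1/(√(81 + 67)) = 1/(√148) = 1/(2*√37) = √37/74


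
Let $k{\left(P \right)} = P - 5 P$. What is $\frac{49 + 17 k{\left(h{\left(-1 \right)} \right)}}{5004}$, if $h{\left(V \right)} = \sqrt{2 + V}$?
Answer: $- \frac{19}{5004} \approx -0.003797$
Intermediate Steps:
$k{\left(P \right)} = - 4 P$
$\frac{49 + 17 k{\left(h{\left(-1 \right)} \right)}}{5004} = \frac{49 + 17 \left(- 4 \sqrt{2 - 1}\right)}{5004} = \left(49 + 17 \left(- 4 \sqrt{1}\right)\right) \frac{1}{5004} = \left(49 + 17 \left(\left(-4\right) 1\right)\right) \frac{1}{5004} = \left(49 + 17 \left(-4\right)\right) \frac{1}{5004} = \left(49 - 68\right) \frac{1}{5004} = \left(-19\right) \frac{1}{5004} = - \frac{19}{5004}$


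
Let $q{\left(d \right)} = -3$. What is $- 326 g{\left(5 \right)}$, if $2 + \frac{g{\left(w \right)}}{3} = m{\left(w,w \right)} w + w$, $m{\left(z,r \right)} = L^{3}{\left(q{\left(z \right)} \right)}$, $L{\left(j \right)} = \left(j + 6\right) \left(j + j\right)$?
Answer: $28515546$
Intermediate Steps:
$L{\left(j \right)} = 2 j \left(6 + j\right)$ ($L{\left(j \right)} = \left(6 + j\right) 2 j = 2 j \left(6 + j\right)$)
$m{\left(z,r \right)} = -5832$ ($m{\left(z,r \right)} = \left(2 \left(-3\right) \left(6 - 3\right)\right)^{3} = \left(2 \left(-3\right) 3\right)^{3} = \left(-18\right)^{3} = -5832$)
$g{\left(w \right)} = -6 - 17493 w$ ($g{\left(w \right)} = -6 + 3 \left(- 5832 w + w\right) = -6 + 3 \left(- 5831 w\right) = -6 - 17493 w$)
$- 326 g{\left(5 \right)} = - 326 \left(-6 - 87465\right) = \left(-326\right) \left(-87471\right) = 28515546$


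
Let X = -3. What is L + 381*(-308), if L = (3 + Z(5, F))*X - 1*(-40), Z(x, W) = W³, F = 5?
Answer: -117692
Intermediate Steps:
L = -344 (L = (3 + 5³)*(-3) - 1*(-40) = (3 + 125)*(-3) + 40 = 128*(-3) + 40 = -384 + 40 = -344)
L + 381*(-308) = -344 + 381*(-308) = -344 - 117348 = -117692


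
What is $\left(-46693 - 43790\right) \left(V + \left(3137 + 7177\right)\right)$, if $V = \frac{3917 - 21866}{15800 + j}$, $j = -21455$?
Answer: $- \frac{1759701892659}{1885} \approx -9.3353 \cdot 10^{8}$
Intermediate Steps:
$V = \frac{5983}{1885}$ ($V = \frac{3917 - 21866}{15800 - 21455} = - \frac{17949}{-5655} = \left(-17949\right) \left(- \frac{1}{5655}\right) = \frac{5983}{1885} \approx 3.174$)
$\left(-46693 - 43790\right) \left(V + \left(3137 + 7177\right)\right) = \left(-46693 - 43790\right) \left(\frac{5983}{1885} + \left(3137 + 7177\right)\right) = - 90483 \left(\frac{5983}{1885} + 10314\right) = \left(-90483\right) \frac{19447873}{1885} = - \frac{1759701892659}{1885}$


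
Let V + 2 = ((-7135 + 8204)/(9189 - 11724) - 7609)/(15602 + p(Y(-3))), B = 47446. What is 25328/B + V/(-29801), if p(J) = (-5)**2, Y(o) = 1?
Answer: 879577842135946/1647422908222455 ≈ 0.53391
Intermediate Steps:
p(J) = 25
V = -98518774/39614445 (V = -2 + ((-7135 + 8204)/(9189 - 11724) - 7609)/(15602 + 25) = -2 + (1069/(-2535) - 7609)/15627 = -2 + (1069*(-1/2535) - 7609)*(1/15627) = -2 + (-1069/2535 - 7609)*(1/15627) = -2 - 19289884/2535*1/15627 = -2 - 19289884/39614445 = -98518774/39614445 ≈ -2.4869)
25328/B + V/(-29801) = 25328/47446 - 98518774/39614445/(-29801) = 25328*(1/47446) - 98518774/39614445*(-1/29801) = 12664/23723 + 5795222/69444122085 = 879577842135946/1647422908222455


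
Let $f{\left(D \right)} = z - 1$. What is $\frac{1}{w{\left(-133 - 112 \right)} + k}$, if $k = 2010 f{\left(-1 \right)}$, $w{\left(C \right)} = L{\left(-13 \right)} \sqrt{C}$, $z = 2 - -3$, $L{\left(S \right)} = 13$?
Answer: $\frac{1608}{12936601} - \frac{91 i \sqrt{5}}{64683005} \approx 0.0001243 - 3.1458 \cdot 10^{-6} i$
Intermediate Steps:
$z = 5$ ($z = 2 + 3 = 5$)
$f{\left(D \right)} = 4$ ($f{\left(D \right)} = 5 - 1 = 4$)
$w{\left(C \right)} = 13 \sqrt{C}$
$k = 8040$ ($k = 2010 \cdot 4 = 8040$)
$\frac{1}{w{\left(-133 - 112 \right)} + k} = \frac{1}{13 \sqrt{-133 - 112} + 8040} = \frac{1}{13 \sqrt{-245} + 8040} = \frac{1}{13 \cdot 7 i \sqrt{5} + 8040} = \frac{1}{91 i \sqrt{5} + 8040} = \frac{1}{8040 + 91 i \sqrt{5}}$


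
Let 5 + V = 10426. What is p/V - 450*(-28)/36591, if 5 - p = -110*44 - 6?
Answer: 102935847/127104937 ≈ 0.80985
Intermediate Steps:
V = 10421 (V = -5 + 10426 = 10421)
p = 4851 (p = 5 - (-110*44 - 6) = 5 - (-4840 - 6) = 5 - 1*(-4846) = 5 + 4846 = 4851)
p/V - 450*(-28)/36591 = 4851/10421 - 450*(-28)/36591 = 4851*(1/10421) + 12600*(1/36591) = 4851/10421 + 4200/12197 = 102935847/127104937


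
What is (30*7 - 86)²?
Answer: 15376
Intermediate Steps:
(30*7 - 86)² = (210 - 86)² = 124² = 15376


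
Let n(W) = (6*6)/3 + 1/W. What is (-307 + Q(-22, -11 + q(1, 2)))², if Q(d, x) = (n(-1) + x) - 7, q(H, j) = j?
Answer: 97344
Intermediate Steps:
n(W) = 12 + 1/W (n(W) = 36*(⅓) + 1/W = 12 + 1/W)
Q(d, x) = 4 + x (Q(d, x) = ((12 + 1/(-1)) + x) - 7 = ((12 - 1) + x) - 7 = (11 + x) - 7 = 4 + x)
(-307 + Q(-22, -11 + q(1, 2)))² = (-307 + (4 + (-11 + 2)))² = (-307 + (4 - 9))² = (-307 - 5)² = (-312)² = 97344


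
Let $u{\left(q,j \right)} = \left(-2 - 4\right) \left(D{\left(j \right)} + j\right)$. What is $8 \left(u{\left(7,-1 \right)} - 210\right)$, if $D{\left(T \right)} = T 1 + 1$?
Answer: $-1632$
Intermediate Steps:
$D{\left(T \right)} = 1 + T$ ($D{\left(T \right)} = T + 1 = 1 + T$)
$u{\left(q,j \right)} = -6 - 12 j$ ($u{\left(q,j \right)} = \left(-2 - 4\right) \left(\left(1 + j\right) + j\right) = - 6 \left(1 + 2 j\right) = -6 - 12 j$)
$8 \left(u{\left(7,-1 \right)} - 210\right) = 8 \left(\left(-6 - -12\right) - 210\right) = 8 \left(\left(-6 + 12\right) - 210\right) = 8 \left(6 - 210\right) = 8 \left(-204\right) = -1632$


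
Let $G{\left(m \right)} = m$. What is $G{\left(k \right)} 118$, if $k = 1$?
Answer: $118$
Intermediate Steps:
$G{\left(k \right)} 118 = 1 \cdot 118 = 118$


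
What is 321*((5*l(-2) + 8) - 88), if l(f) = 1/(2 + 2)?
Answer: -101115/4 ≈ -25279.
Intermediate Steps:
l(f) = ¼ (l(f) = 1/4 = ¼)
321*((5*l(-2) + 8) - 88) = 321*((5*(¼) + 8) - 88) = 321*((5/4 + 8) - 88) = 321*(37/4 - 88) = 321*(-315/4) = -101115/4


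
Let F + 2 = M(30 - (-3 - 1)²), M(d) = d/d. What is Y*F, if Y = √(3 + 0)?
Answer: -√3 ≈ -1.7320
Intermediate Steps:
M(d) = 1
Y = √3 ≈ 1.7320
F = -1 (F = -2 + 1 = -1)
Y*F = √3*(-1) = -√3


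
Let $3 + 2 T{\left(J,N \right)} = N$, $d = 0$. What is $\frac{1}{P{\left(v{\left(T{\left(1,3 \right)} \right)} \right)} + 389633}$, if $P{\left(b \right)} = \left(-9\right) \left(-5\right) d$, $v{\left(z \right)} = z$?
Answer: $\frac{1}{389633} \approx 2.5665 \cdot 10^{-6}$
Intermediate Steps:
$T{\left(J,N \right)} = - \frac{3}{2} + \frac{N}{2}$
$P{\left(b \right)} = 0$ ($P{\left(b \right)} = \left(-9\right) \left(-5\right) 0 = 45 \cdot 0 = 0$)
$\frac{1}{P{\left(v{\left(T{\left(1,3 \right)} \right)} \right)} + 389633} = \frac{1}{0 + 389633} = \frac{1}{389633}$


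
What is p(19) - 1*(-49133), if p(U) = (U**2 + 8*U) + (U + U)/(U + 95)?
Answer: 148939/3 ≈ 49646.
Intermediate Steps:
p(U) = U**2 + 8*U + 2*U/(95 + U) (p(U) = (U**2 + 8*U) + (2*U)/(95 + U) = (U**2 + 8*U) + 2*U/(95 + U) = U**2 + 8*U + 2*U/(95 + U))
p(19) - 1*(-49133) = 19*(762 + 19**2 + 103*19)/(95 + 19) - 1*(-49133) = 19*(762 + 361 + 1957)/114 + 49133 = 19*(1/114)*3080 + 49133 = 1540/3 + 49133 = 148939/3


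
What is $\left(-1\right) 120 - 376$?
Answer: $-496$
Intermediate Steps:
$\left(-1\right) 120 - 376 = -120 - 376 = -496$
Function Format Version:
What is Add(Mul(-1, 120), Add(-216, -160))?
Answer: -496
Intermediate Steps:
Add(Mul(-1, 120), Add(-216, -160)) = Add(-120, -376) = -496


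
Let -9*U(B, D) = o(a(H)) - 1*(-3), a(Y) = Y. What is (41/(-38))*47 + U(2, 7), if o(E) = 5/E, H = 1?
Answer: -17647/342 ≈ -51.599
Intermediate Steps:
U(B, D) = -8/9 (U(B, D) = -(5/1 - 1*(-3))/9 = -(5*1 + 3)/9 = -(5 + 3)/9 = -⅑*8 = -8/9)
(41/(-38))*47 + U(2, 7) = (41/(-38))*47 - 8/9 = (41*(-1/38))*47 - 8/9 = -41/38*47 - 8/9 = -1927/38 - 8/9 = -17647/342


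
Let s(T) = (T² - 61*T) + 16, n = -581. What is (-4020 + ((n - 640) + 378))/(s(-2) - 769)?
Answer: 1621/209 ≈ 7.7560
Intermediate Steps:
s(T) = 16 + T² - 61*T
(-4020 + ((n - 640) + 378))/(s(-2) - 769) = (-4020 + ((-581 - 640) + 378))/((16 + (-2)² - 61*(-2)) - 769) = (-4020 + (-1221 + 378))/((16 + 4 + 122) - 769) = (-4020 - 843)/(142 - 769) = -4863/(-627) = -4863*(-1/627) = 1621/209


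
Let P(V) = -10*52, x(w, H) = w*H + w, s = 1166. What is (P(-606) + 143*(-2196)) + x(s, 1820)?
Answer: 1808738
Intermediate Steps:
x(w, H) = w + H*w (x(w, H) = H*w + w = w + H*w)
P(V) = -520
(P(-606) + 143*(-2196)) + x(s, 1820) = (-520 + 143*(-2196)) + 1166*(1 + 1820) = (-520 - 314028) + 1166*1821 = -314548 + 2123286 = 1808738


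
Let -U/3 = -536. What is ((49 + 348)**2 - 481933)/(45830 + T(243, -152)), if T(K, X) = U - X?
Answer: -162162/23795 ≈ -6.8150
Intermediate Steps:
U = 1608 (U = -3*(-536) = 1608)
T(K, X) = 1608 - X
((49 + 348)**2 - 481933)/(45830 + T(243, -152)) = ((49 + 348)**2 - 481933)/(45830 + (1608 - 1*(-152))) = (397**2 - 481933)/(45830 + (1608 + 152)) = (157609 - 481933)/(45830 + 1760) = -324324/47590 = -324324*1/47590 = -162162/23795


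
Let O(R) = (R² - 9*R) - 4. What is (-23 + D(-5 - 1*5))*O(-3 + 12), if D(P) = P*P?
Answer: -308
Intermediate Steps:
D(P) = P²
O(R) = -4 + R² - 9*R
(-23 + D(-5 - 1*5))*O(-3 + 12) = (-23 + (-5 - 1*5)²)*(-4 + (-3 + 12)² - 9*(-3 + 12)) = (-23 + (-5 - 5)²)*(-4 + 9² - 9*9) = (-23 + (-10)²)*(-4 + 81 - 81) = (-23 + 100)*(-4) = 77*(-4) = -308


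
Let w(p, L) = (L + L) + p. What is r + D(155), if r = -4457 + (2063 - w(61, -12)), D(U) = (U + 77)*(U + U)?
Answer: 69489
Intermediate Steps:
D(U) = 2*U*(77 + U) (D(U) = (77 + U)*(2*U) = 2*U*(77 + U))
w(p, L) = p + 2*L (w(p, L) = 2*L + p = p + 2*L)
r = -2431 (r = -4457 + (2063 - (61 + 2*(-12))) = -4457 + (2063 - (61 - 24)) = -4457 + (2063 - 1*37) = -4457 + (2063 - 37) = -4457 + 2026 = -2431)
r + D(155) = -2431 + 2*155*(77 + 155) = -2431 + 2*155*232 = -2431 + 71920 = 69489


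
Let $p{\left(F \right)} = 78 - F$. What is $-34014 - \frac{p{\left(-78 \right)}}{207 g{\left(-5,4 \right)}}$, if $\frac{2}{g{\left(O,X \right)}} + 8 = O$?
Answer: $- \frac{2346628}{69} \approx -34009.0$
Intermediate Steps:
$g{\left(O,X \right)} = \frac{2}{-8 + O}$
$-34014 - \frac{p{\left(-78 \right)}}{207 g{\left(-5,4 \right)}} = -34014 - \frac{78 - -78}{207 \frac{2}{-8 - 5}} = -34014 - \frac{78 + 78}{207 \frac{2}{-13}} = -34014 - \frac{156}{207 \cdot 2 \left(- \frac{1}{13}\right)} = -34014 - \frac{156}{207 \left(- \frac{2}{13}\right)} = -34014 - \frac{156}{- \frac{414}{13}} = -34014 - 156 \left(- \frac{13}{414}\right) = -34014 - - \frac{338}{69} = -34014 + \frac{338}{69} = - \frac{2346628}{69}$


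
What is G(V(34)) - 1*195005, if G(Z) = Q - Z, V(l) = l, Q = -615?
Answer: -195654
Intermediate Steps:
G(Z) = -615 - Z
G(V(34)) - 1*195005 = (-615 - 1*34) - 1*195005 = (-615 - 34) - 195005 = -649 - 195005 = -195654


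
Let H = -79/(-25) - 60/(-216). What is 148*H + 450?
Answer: 215728/225 ≈ 958.79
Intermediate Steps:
H = 1547/450 (H = -79*(-1/25) - 60*(-1/216) = 79/25 + 5/18 = 1547/450 ≈ 3.4378)
148*H + 450 = 148*(1547/450) + 450 = 114478/225 + 450 = 215728/225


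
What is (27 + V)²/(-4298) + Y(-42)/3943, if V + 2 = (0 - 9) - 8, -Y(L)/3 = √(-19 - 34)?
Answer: -32/2149 - 3*I*√53/3943 ≈ -0.014891 - 0.005539*I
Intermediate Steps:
Y(L) = -3*I*√53 (Y(L) = -3*√(-19 - 34) = -3*I*√53)
V = -19 (V = -2 + ((0 - 9) - 8) = -2 + (-9 - 8) = -2 - 17 = -19)
(27 + V)²/(-4298) + Y(-42)/3943 = (27 - 19)²/(-4298) - 3*I*√53/3943 = 8²*(-1/4298) - 3*I*√53*(1/3943) = 64*(-1/4298) - 3*I*√53/3943 = -32/2149 - 3*I*√53/3943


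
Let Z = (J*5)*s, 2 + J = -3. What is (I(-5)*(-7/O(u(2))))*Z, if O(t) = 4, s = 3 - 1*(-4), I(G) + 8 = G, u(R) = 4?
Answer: -15925/4 ≈ -3981.3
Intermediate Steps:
J = -5 (J = -2 - 3 = -5)
I(G) = -8 + G
s = 7 (s = 3 + 4 = 7)
Z = -175 (Z = -5*5*7 = -25*7 = -175)
(I(-5)*(-7/O(u(2))))*Z = ((-8 - 5)*(-7/4))*(-175) = -(-91)/4*(-175) = -13*(-7/4)*(-175) = (91/4)*(-175) = -15925/4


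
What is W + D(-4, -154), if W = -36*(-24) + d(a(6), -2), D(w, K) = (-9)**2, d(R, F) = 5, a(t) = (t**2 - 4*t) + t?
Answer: 950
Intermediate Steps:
a(t) = t**2 - 3*t
D(w, K) = 81
W = 869 (W = -36*(-24) + 5 = 864 + 5 = 869)
W + D(-4, -154) = 869 + 81 = 950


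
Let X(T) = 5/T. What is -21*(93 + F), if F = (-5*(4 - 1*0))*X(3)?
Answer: -1253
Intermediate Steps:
F = -100/3 (F = (-5*(4 - 1*0))*(5/3) = (-5*(4 + 0))*(5*(1/3)) = -5*4*(5/3) = -20*5/3 = -100/3 ≈ -33.333)
-21*(93 + F) = -21*(93 - 100/3) = -21*179/3 = -1253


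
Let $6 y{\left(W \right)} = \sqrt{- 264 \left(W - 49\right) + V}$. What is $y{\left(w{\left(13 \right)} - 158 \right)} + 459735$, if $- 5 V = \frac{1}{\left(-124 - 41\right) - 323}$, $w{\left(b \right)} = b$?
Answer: $459735 + \frac{\sqrt{76229895010}}{7320} \approx 4.5977 \cdot 10^{5}$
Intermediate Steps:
$V = \frac{1}{2440}$ ($V = - \frac{1}{5 \left(\left(-124 - 41\right) - 323\right)} = - \frac{1}{5 \left(-165 - 323\right)} = - \frac{1}{5 \left(-488\right)} = \left(- \frac{1}{5}\right) \left(- \frac{1}{488}\right) = \frac{1}{2440} \approx 0.00040984$)
$y{\left(W \right)} = \frac{\sqrt{\frac{31563841}{2440} - 264 W}}{6}$ ($y{\left(W \right)} = \frac{\sqrt{- 264 \left(W - 49\right) + \frac{1}{2440}}}{6} = \frac{\sqrt{- 264 \left(-49 + W\right) + \frac{1}{2440}}}{6} = \frac{\sqrt{\left(12936 - 264 W\right) + \frac{1}{2440}}}{6} = \frac{\sqrt{\frac{31563841}{2440} - 264 W}}{6}$)
$y{\left(w{\left(13 \right)} - 158 \right)} + 459735 = \frac{\sqrt{19253943010 - 392937600 \left(13 - 158\right)}}{7320} + 459735 = \frac{\sqrt{19253943010 - -56975952000}}{7320} + 459735 = \frac{\sqrt{19253943010 + 56975952000}}{7320} + 459735 = \frac{\sqrt{76229895010}}{7320} + 459735 = 459735 + \frac{\sqrt{76229895010}}{7320}$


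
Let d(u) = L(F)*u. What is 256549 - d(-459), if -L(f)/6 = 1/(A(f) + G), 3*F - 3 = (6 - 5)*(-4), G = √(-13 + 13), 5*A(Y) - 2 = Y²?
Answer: 4750501/19 ≈ 2.5003e+5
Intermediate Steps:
A(Y) = ⅖ + Y²/5
G = 0 (G = √0 = 0)
F = -⅓ (F = 1 + ((6 - 5)*(-4))/3 = 1 + (1*(-4))/3 = 1 + (⅓)*(-4) = 1 - 4/3 = -⅓ ≈ -0.33333)
L(f) = -6/(⅖ + f²/5) (L(f) = -6/((⅖ + f²/5) + 0) = -6/(⅖ + f²/5))
d(u) = -270*u/19 (d(u) = (-30/(2 + (-⅓)²))*u = (-30/(2 + ⅑))*u = (-30/19/9)*u = (-30*9/19)*u = -270*u/19)
256549 - d(-459) = 256549 - (-270)*(-459)/19 = 256549 - 1*123930/19 = 256549 - 123930/19 = 4750501/19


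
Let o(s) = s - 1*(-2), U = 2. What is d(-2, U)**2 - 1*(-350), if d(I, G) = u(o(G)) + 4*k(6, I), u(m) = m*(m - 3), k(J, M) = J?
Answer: 1134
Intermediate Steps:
o(s) = 2 + s (o(s) = s + 2 = 2 + s)
u(m) = m*(-3 + m)
d(I, G) = 24 + (-1 + G)*(2 + G) (d(I, G) = (2 + G)*(-3 + (2 + G)) + 4*6 = (2 + G)*(-1 + G) + 24 = (-1 + G)*(2 + G) + 24 = 24 + (-1 + G)*(2 + G))
d(-2, U)**2 - 1*(-350) = (22 + 2 + 2**2)**2 - 1*(-350) = (22 + 2 + 4)**2 + 350 = 28**2 + 350 = 784 + 350 = 1134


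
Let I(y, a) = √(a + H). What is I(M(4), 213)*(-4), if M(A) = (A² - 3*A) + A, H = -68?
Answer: -4*√145 ≈ -48.166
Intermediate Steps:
M(A) = A² - 2*A
I(y, a) = √(-68 + a) (I(y, a) = √(a - 68) = √(-68 + a))
I(M(4), 213)*(-4) = √(-68 + 213)*(-4) = √145*(-4) = -4*√145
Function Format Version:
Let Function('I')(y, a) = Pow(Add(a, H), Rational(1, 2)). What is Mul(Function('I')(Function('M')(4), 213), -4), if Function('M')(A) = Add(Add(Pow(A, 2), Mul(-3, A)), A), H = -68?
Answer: Mul(-4, Pow(145, Rational(1, 2))) ≈ -48.166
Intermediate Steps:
Function('M')(A) = Add(Pow(A, 2), Mul(-2, A))
Function('I')(y, a) = Pow(Add(-68, a), Rational(1, 2)) (Function('I')(y, a) = Pow(Add(a, -68), Rational(1, 2)) = Pow(Add(-68, a), Rational(1, 2)))
Mul(Function('I')(Function('M')(4), 213), -4) = Mul(Pow(Add(-68, 213), Rational(1, 2)), -4) = Mul(Pow(145, Rational(1, 2)), -4) = Mul(-4, Pow(145, Rational(1, 2)))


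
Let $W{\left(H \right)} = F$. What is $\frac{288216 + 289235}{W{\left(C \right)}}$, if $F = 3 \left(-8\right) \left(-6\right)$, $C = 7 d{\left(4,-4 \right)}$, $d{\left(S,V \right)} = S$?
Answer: $\frac{577451}{144} \approx 4010.1$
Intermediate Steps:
$C = 28$ ($C = 7 \cdot 4 = 28$)
$F = 144$ ($F = \left(-24\right) \left(-6\right) = 144$)
$W{\left(H \right)} = 144$
$\frac{288216 + 289235}{W{\left(C \right)}} = \frac{288216 + 289235}{144} = 577451 \cdot \frac{1}{144} = \frac{577451}{144}$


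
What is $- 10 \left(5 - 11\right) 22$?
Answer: $1320$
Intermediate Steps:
$- 10 \left(5 - 11\right) 22 = \left(-10\right) \left(-6\right) 22 = 60 \cdot 22 = 1320$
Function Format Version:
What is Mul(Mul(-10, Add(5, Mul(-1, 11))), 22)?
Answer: 1320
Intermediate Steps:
Mul(Mul(-10, Add(5, Mul(-1, 11))), 22) = Mul(Mul(-10, Add(5, -11)), 22) = Mul(Mul(-10, -6), 22) = Mul(60, 22) = 1320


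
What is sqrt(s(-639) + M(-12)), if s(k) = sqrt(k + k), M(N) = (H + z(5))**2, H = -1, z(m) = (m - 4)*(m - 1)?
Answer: sqrt(9 + 3*I*sqrt(142)) ≈ 4.7888 + 3.7326*I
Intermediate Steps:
z(m) = (-1 + m)*(-4 + m) (z(m) = (-4 + m)*(-1 + m) = (-1 + m)*(-4 + m))
M(N) = 9 (M(N) = (-1 + (4 + 5**2 - 5*5))**2 = (-1 + (4 + 25 - 25))**2 = (-1 + 4)**2 = 3**2 = 9)
s(k) = sqrt(2)*sqrt(k) (s(k) = sqrt(2*k) = sqrt(2)*sqrt(k))
sqrt(s(-639) + M(-12)) = sqrt(sqrt(2)*sqrt(-639) + 9) = sqrt(sqrt(2)*(3*I*sqrt(71)) + 9) = sqrt(3*I*sqrt(142) + 9) = sqrt(9 + 3*I*sqrt(142))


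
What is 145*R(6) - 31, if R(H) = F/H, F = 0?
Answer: -31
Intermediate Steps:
R(H) = 0 (R(H) = 0/H = 0)
145*R(6) - 31 = 145*0 - 31 = 0 - 31 = -31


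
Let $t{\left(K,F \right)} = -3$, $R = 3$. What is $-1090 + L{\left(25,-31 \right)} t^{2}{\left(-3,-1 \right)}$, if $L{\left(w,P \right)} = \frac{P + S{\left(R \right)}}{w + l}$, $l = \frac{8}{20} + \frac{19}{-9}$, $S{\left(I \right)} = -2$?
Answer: $- \frac{1155685}{1048} \approx -1102.8$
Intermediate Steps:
$l = - \frac{77}{45}$ ($l = 8 \cdot \frac{1}{20} + 19 \left(- \frac{1}{9}\right) = \frac{2}{5} - \frac{19}{9} = - \frac{77}{45} \approx -1.7111$)
$L{\left(w,P \right)} = \frac{-2 + P}{- \frac{77}{45} + w}$ ($L{\left(w,P \right)} = \frac{P - 2}{w - \frac{77}{45}} = \frac{-2 + P}{- \frac{77}{45} + w}$)
$-1090 + L{\left(25,-31 \right)} t^{2}{\left(-3,-1 \right)} = -1090 + \frac{45 \left(-2 - 31\right)}{-77 + 45 \cdot 25} \left(-3\right)^{2} = -1090 + 45 \frac{1}{-77 + 1125} \left(-33\right) 9 = -1090 + 45 \cdot \frac{1}{1048} \left(-33\right) 9 = -1090 - \frac{13365}{1048} = - \frac{1155685}{1048}$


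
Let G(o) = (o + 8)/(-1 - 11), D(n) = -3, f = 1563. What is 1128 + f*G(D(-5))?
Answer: 1907/4 ≈ 476.75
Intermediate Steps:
G(o) = -2/3 - o/12 (G(o) = (8 + o)/(-12) = (8 + o)*(-1/12) = -2/3 - o/12)
1128 + f*G(D(-5)) = 1128 + 1563*(-2/3 - 1/12*(-3)) = 1128 + 1563*(-2/3 + 1/4) = 1128 + 1563*(-5/12) = 1128 - 2605/4 = 1907/4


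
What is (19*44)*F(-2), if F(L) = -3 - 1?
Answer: -3344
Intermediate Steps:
F(L) = -4
(19*44)*F(-2) = (19*44)*(-4) = 836*(-4) = -3344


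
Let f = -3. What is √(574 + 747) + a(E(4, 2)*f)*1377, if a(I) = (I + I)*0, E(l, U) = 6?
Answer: √1321 ≈ 36.346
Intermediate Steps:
a(I) = 0 (a(I) = (2*I)*0 = 0)
√(574 + 747) + a(E(4, 2)*f)*1377 = √(574 + 747) + 0*1377 = √1321 + 0 = √1321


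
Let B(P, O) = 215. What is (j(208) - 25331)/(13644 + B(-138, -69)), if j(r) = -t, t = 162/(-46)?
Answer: -582532/318757 ≈ -1.8275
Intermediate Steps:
t = -81/23 (t = 162*(-1/46) = -81/23 ≈ -3.5217)
j(r) = 81/23 (j(r) = -1*(-81/23) = 81/23)
(j(208) - 25331)/(13644 + B(-138, -69)) = (81/23 - 25331)/(13644 + 215) = -582532/23/13859 = -582532/23*1/13859 = -582532/318757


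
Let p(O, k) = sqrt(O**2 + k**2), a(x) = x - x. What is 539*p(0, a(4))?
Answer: 0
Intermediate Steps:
a(x) = 0
539*p(0, a(4)) = 539*sqrt(0**2 + 0**2) = 539*sqrt(0 + 0) = 539*sqrt(0) = 539*0 = 0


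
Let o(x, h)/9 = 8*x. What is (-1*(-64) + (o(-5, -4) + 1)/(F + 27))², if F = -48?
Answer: 2900209/441 ≈ 6576.4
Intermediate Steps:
o(x, h) = 72*x (o(x, h) = 9*(8*x) = 72*x)
(-1*(-64) + (o(-5, -4) + 1)/(F + 27))² = (-1*(-64) + (72*(-5) + 1)/(-48 + 27))² = (64 + (-360 + 1)/(-21))² = (64 - 359*(-1/21))² = (64 + 359/21)² = (1703/21)² = 2900209/441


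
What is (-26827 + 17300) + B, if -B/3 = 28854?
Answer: -96089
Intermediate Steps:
B = -86562 (B = -3*28854 = -86562)
(-26827 + 17300) + B = (-26827 + 17300) - 86562 = -9527 - 86562 = -96089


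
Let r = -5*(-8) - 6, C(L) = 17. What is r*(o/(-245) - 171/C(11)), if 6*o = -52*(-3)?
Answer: -84674/245 ≈ -345.61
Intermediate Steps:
o = 26 (o = (-52*(-3))/6 = (⅙)*156 = 26)
r = 34 (r = 40 - 6 = 34)
r*(o/(-245) - 171/C(11)) = 34*(26/(-245) - 171/17) = 34*(26*(-1/245) - 171*1/17) = 34*(-26/245 - 171/17) = 34*(-42337/4165) = -84674/245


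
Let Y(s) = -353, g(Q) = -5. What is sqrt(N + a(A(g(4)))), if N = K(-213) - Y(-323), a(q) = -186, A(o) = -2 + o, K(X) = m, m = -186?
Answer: I*sqrt(19) ≈ 4.3589*I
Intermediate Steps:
K(X) = -186
N = 167 (N = -186 - 1*(-353) = -186 + 353 = 167)
sqrt(N + a(A(g(4)))) = sqrt(167 - 186) = sqrt(-19) = I*sqrt(19)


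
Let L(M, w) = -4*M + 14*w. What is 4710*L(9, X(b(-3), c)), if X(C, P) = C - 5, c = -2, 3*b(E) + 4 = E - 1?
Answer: -675100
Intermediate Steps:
b(E) = -5/3 + E/3 (b(E) = -4/3 + (E - 1)/3 = -4/3 + (-1 + E)/3 = -4/3 + (-⅓ + E/3) = -5/3 + E/3)
X(C, P) = -5 + C
4710*L(9, X(b(-3), c)) = 4710*(-4*9 + 14*(-5 + (-5/3 + (⅓)*(-3)))) = 4710*(-36 + 14*(-5 + (-5/3 - 1))) = 4710*(-36 + 14*(-5 - 8/3)) = 4710*(-36 + 14*(-23/3)) = 4710*(-36 - 322/3) = 4710*(-430/3) = -675100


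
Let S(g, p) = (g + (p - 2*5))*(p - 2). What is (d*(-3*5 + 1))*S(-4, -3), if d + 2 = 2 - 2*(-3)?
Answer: -7140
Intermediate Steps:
d = 6 (d = -2 + (2 - 2*(-3)) = -2 + (2 + 6) = -2 + 8 = 6)
S(g, p) = (-2 + p)*(-10 + g + p) (S(g, p) = (g + (p - 10))*(-2 + p) = (g + (-10 + p))*(-2 + p) = (-10 + g + p)*(-2 + p) = (-2 + p)*(-10 + g + p))
(d*(-3*5 + 1))*S(-4, -3) = (6*(-3*5 + 1))*(20 + (-3)**2 - 12*(-3) - 2*(-4) - 4*(-3)) = (6*(-15 + 1))*(20 + 9 + 36 + 8 + 12) = (6*(-14))*85 = -84*85 = -7140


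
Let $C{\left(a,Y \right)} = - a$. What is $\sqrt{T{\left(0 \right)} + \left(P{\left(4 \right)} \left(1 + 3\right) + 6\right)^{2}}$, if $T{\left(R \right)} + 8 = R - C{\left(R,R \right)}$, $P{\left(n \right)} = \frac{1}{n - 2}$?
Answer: $2 \sqrt{14} \approx 7.4833$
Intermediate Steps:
$P{\left(n \right)} = \frac{1}{-2 + n}$
$T{\left(R \right)} = -8 + 2 R$ ($T{\left(R \right)} = -8 + \left(R - - R\right) = -8 + \left(R + R\right) = -8 + 2 R$)
$\sqrt{T{\left(0 \right)} + \left(P{\left(4 \right)} \left(1 + 3\right) + 6\right)^{2}} = \sqrt{\left(-8 + 2 \cdot 0\right) + \left(\frac{1 + 3}{-2 + 4} + 6\right)^{2}} = \sqrt{\left(-8 + 0\right) + \left(\frac{1}{2} \cdot 4 + 6\right)^{2}} = \sqrt{-8 + \left(\frac{1}{2} \cdot 4 + 6\right)^{2}} = \sqrt{-8 + \left(2 + 6\right)^{2}} = \sqrt{-8 + 8^{2}} = \sqrt{-8 + 64} = \sqrt{56} = 2 \sqrt{14}$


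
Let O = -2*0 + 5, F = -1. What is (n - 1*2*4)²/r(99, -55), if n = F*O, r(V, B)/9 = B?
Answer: -169/495 ≈ -0.34141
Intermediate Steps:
r(V, B) = 9*B
O = 5 (O = 0 + 5 = 5)
n = -5 (n = -1*5 = -5)
(n - 1*2*4)²/r(99, -55) = (-5 - 1*2*4)²/((9*(-55))) = (-5 - 2*4)²/(-495) = (-5 - 8)²*(-1/495) = (-13)²*(-1/495) = 169*(-1/495) = -169/495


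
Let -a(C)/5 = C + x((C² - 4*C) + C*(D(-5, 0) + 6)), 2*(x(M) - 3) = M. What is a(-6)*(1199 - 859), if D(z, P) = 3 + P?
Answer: 0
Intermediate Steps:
x(M) = 3 + M/2
a(C) = -15 - 35*C/2 - 5*C²/2 (a(C) = -5*(C + (3 + ((C² - 4*C) + C*((3 + 0) + 6))/2)) = -5*(C + (3 + ((C² - 4*C) + C*(3 + 6))/2)) = -5*(C + (3 + ((C² - 4*C) + C*9)/2)) = -5*(C + (3 + ((C² - 4*C) + 9*C)/2)) = -5*(C + (3 + (C² + 5*C)/2)) = -5*(C + (3 + (C²/2 + 5*C/2))) = -5*(C + (3 + C²/2 + 5*C/2)) = -5*(3 + C²/2 + 7*C/2) = -15 - 35*C/2 - 5*C²/2)
a(-6)*(1199 - 859) = (-15 - 35/2*(-6) - 5/2*(-6)²)*(1199 - 859) = (-15 + 105 - 5/2*36)*340 = (-15 + 105 - 90)*340 = 0*340 = 0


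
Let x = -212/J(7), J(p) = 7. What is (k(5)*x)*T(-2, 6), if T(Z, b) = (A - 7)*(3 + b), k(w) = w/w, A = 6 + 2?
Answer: -1908/7 ≈ -272.57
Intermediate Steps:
A = 8
k(w) = 1
x = -212/7 ≈ -30.286
T(Z, b) = 3 + b (T(Z, b) = (8 - 7)*(3 + b) = 1*(3 + b) = 3 + b)
(k(5)*x)*T(-2, 6) = (1*(-212/7))*(3 + 6) = -212/7*9 = -1908/7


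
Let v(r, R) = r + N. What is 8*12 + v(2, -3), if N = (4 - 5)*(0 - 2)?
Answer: 100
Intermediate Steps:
N = 2 (N = -1*(-2) = 2)
v(r, R) = 2 + r (v(r, R) = r + 2 = 2 + r)
8*12 + v(2, -3) = 8*12 + (2 + 2) = 96 + 4 = 100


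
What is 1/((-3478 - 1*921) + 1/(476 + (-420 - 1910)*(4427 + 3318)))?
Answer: -18045374/79381600227 ≈ -0.00022732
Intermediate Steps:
1/((-3478 - 1*921) + 1/(476 + (-420 - 1910)*(4427 + 3318))) = 1/((-3478 - 921) + 1/(476 - 2330*7745)) = 1/(-4399 + 1/(476 - 18045850)) = 1/(-4399 + 1/(-18045374)) = 1/(-4399 - 1/18045374) = 1/(-79381600227/18045374) = -18045374/79381600227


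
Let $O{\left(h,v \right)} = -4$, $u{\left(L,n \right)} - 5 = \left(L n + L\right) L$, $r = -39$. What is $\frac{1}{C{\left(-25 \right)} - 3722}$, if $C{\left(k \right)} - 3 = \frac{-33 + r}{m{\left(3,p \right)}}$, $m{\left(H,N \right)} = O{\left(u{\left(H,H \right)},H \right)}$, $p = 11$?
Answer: $- \frac{1}{3701} \approx -0.0002702$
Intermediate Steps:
$u{\left(L,n \right)} = 5 + L \left(L + L n\right)$ ($u{\left(L,n \right)} = 5 + \left(L n + L\right) L = 5 + \left(L + L n\right) L = 5 + L \left(L + L n\right)$)
$m{\left(H,N \right)} = -4$
$C{\left(k \right)} = 21$ ($C{\left(k \right)} = 3 + \frac{-33 - 39}{-4} = 3 - -18 = 3 + 18 = 21$)
$\frac{1}{C{\left(-25 \right)} - 3722} = \frac{1}{21 - 3722} = \frac{1}{-3701} = - \frac{1}{3701}$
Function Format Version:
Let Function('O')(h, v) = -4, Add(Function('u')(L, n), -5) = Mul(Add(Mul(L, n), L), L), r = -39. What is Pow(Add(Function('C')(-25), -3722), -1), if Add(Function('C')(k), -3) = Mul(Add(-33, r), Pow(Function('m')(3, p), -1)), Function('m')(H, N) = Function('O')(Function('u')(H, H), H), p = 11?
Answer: Rational(-1, 3701) ≈ -0.00027020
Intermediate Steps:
Function('u')(L, n) = Add(5, Mul(L, Add(L, Mul(L, n)))) (Function('u')(L, n) = Add(5, Mul(Add(Mul(L, n), L), L)) = Add(5, Mul(Add(L, Mul(L, n)), L)) = Add(5, Mul(L, Add(L, Mul(L, n)))))
Function('m')(H, N) = -4
Function('C')(k) = 21 (Function('C')(k) = Add(3, Mul(Add(-33, -39), Pow(-4, -1))) = Add(3, Mul(-72, Rational(-1, 4))) = Add(3, 18) = 21)
Pow(Add(Function('C')(-25), -3722), -1) = Pow(Add(21, -3722), -1) = Pow(-3701, -1) = Rational(-1, 3701)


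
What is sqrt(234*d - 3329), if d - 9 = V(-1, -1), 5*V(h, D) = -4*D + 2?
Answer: I*sqrt(23555)/5 ≈ 30.695*I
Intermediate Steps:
V(h, D) = 2/5 - 4*D/5 (V(h, D) = (-4*D + 2)/5 = (2 - 4*D)/5 = 2/5 - 4*D/5)
d = 51/5 (d = 9 + (2/5 - 4/5*(-1)) = 9 + (2/5 + 4/5) = 9 + 6/5 = 51/5 ≈ 10.200)
sqrt(234*d - 3329) = sqrt(234*(51/5) - 3329) = sqrt(11934/5 - 3329) = sqrt(-4711/5) = I*sqrt(23555)/5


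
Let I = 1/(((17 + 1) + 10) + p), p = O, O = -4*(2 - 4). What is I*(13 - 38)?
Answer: -25/36 ≈ -0.69444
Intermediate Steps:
O = 8 (O = -4*(-2) = 8)
p = 8
I = 1/36 (I = 1/(((17 + 1) + 10) + 8) = 1/((18 + 10) + 8) = 1/(28 + 8) = 1/36 ≈ 0.027778)
I*(13 - 38) = (13 - 38)/36 = (1/36)*(-25) = -25/36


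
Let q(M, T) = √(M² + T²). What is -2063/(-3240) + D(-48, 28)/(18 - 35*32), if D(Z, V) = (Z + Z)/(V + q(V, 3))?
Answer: 652873/1785240 + 16*√793/1653 ≈ 0.63828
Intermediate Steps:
D(Z, V) = 2*Z/(V + √(9 + V²)) (D(Z, V) = (Z + Z)/(V + √(V² + 3²)) = (2*Z)/(V + √(V² + 9)) = (2*Z)/(V + √(9 + V²)) = 2*Z/(V + √(9 + V²)))
-2063/(-3240) + D(-48, 28)/(18 - 35*32) = -2063/(-3240) + (2*(-48)/(28 + √(9 + 28²)))/(18 - 35*32) = -2063*(-1/3240) + (2*(-48)/(28 + √(9 + 784)))/(18 - 1120) = 2063/3240 + (2*(-48)/(28 + √793))/(-1102) = 2063/3240 - 96/(28 + √793)*(-1/1102) = 2063/3240 + 48/(551*(28 + √793))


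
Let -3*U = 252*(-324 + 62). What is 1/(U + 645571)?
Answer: 1/667579 ≈ 1.4980e-6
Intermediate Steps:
U = 22008 (U = -84*(-324 + 62) = -84*(-262) = -⅓*(-66024) = 22008)
1/(U + 645571) = 1/(22008 + 645571) = 1/667579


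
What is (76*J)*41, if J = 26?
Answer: 81016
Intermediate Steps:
(76*J)*41 = (76*26)*41 = 1976*41 = 81016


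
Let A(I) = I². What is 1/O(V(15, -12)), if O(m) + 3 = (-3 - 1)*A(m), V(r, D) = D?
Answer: -1/579 ≈ -0.0017271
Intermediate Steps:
O(m) = -3 - 4*m² (O(m) = -3 + (-3 - 1)*m² = -3 - 4*m²)
1/O(V(15, -12)) = 1/(-3 - 4*(-12)²) = 1/(-3 - 4*144) = 1/(-3 - 576) = 1/(-579) = -1/579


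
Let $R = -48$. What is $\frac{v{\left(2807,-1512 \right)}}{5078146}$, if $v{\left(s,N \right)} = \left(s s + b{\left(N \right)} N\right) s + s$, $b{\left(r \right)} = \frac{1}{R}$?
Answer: $\frac{44234286341}{10156292} \approx 4355.4$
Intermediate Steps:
$b{\left(r \right)} = - \frac{1}{48}$ ($b{\left(r \right)} = \frac{1}{-48} = - \frac{1}{48}$)
$v{\left(s,N \right)} = s + s \left(s^{2} - \frac{N}{48}\right)$ ($v{\left(s,N \right)} = \left(s s - \frac{N}{48}\right) s + s = \left(s^{2} - \frac{N}{48}\right) s + s = s \left(s^{2} - \frac{N}{48}\right) + s = s + s \left(s^{2} - \frac{N}{48}\right)$)
$\frac{v{\left(2807,-1512 \right)}}{5078146} = \frac{2807 \left(1 + 2807^{2} - - \frac{63}{2}\right)}{5078146} = 2807 \left(1 + 7879249 + \frac{63}{2}\right) \frac{1}{5078146} = 2807 \cdot \frac{15758563}{2} \cdot \frac{1}{5078146} = \frac{44234286341}{2} \cdot \frac{1}{5078146} = \frac{44234286341}{10156292}$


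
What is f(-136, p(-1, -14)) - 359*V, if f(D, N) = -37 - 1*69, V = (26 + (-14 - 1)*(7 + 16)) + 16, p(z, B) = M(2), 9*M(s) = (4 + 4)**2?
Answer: 108671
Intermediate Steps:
M(s) = 64/9 (M(s) = (4 + 4)**2/9 = (1/9)*8**2 = (1/9)*64 = 64/9)
p(z, B) = 64/9
V = -303 (V = (26 - 15*23) + 16 = (26 - 345) + 16 = -319 + 16 = -303)
f(D, N) = -106 (f(D, N) = -37 - 69 = -106)
f(-136, p(-1, -14)) - 359*V = -106 - 359*(-303) = -106 - 1*(-108777) = -106 + 108777 = 108671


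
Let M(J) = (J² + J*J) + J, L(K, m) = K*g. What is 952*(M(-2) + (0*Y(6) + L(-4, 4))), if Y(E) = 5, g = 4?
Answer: -9520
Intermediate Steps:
L(K, m) = 4*K (L(K, m) = K*4 = 4*K)
M(J) = J + 2*J² (M(J) = (J² + J²) + J = 2*J² + J = J + 2*J²)
952*(M(-2) + (0*Y(6) + L(-4, 4))) = 952*(-2*(1 + 2*(-2)) + (0*5 + 4*(-4))) = 952*(-2*(1 - 4) + (0 - 16)) = 952*(-2*(-3) - 16) = 952*(6 - 16) = 952*(-10) = -9520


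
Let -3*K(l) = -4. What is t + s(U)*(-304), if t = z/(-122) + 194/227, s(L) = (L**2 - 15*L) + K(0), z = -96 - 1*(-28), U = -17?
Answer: -6886663712/41541 ≈ -1.6578e+5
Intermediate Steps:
K(l) = 4/3 (K(l) = -1/3*(-4) = 4/3)
z = -68 (z = -96 + 28 = -68)
s(L) = 4/3 + L**2 - 15*L (s(L) = (L**2 - 15*L) + 4/3 = 4/3 + L**2 - 15*L)
t = 19552/13847 (t = -68/(-122) + 194/227 = -68*(-1/122) + 194*(1/227) = 34/61 + 194/227 = 19552/13847 ≈ 1.4120)
t + s(U)*(-304) = 19552/13847 + (4/3 + (-17)**2 - 15*(-17))*(-304) = 19552/13847 + (4/3 + 289 + 255)*(-304) = 19552/13847 + (1636/3)*(-304) = 19552/13847 - 497344/3 = -6886663712/41541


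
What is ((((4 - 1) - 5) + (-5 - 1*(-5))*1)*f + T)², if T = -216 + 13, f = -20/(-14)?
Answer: 2076481/49 ≈ 42377.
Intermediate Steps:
f = 10/7 (f = -20*(-1/14) = 10/7 ≈ 1.4286)
T = -203
((((4 - 1) - 5) + (-5 - 1*(-5))*1)*f + T)² = ((((4 - 1) - 5) + (-5 - 1*(-5))*1)*(10/7) - 203)² = (((3 - 5) + (-5 + 5)*1)*(10/7) - 203)² = ((-2 + 0*1)*(10/7) - 203)² = ((-2 + 0)*(10/7) - 203)² = (-2*10/7 - 203)² = (-20/7 - 203)² = (-1441/7)² = 2076481/49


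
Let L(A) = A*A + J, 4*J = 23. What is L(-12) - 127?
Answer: 91/4 ≈ 22.750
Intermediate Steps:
J = 23/4 (J = (¼)*23 = 23/4 ≈ 5.7500)
L(A) = 23/4 + A² (L(A) = A*A + 23/4 = A² + 23/4 = 23/4 + A²)
L(-12) - 127 = (23/4 + (-12)²) - 127 = (23/4 + 144) - 127 = 599/4 - 127 = 91/4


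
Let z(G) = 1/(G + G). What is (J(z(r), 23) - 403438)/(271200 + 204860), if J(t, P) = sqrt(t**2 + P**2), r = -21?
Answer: -201719/238030 + sqrt(933157)/19994520 ≈ -0.84740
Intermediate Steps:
z(G) = 1/(2*G)
J(t, P) = sqrt(P**2 + t**2)
(J(z(r), 23) - 403438)/(271200 + 204860) = (sqrt(23**2 + ((1/2)/(-21))**2) - 403438)/(271200 + 204860) = (sqrt(529 + ((1/2)*(-1/21))**2) - 403438)/476060 = (sqrt(529 + (-1/42)**2) - 403438)*(1/476060) = (sqrt(529 + 1/1764) - 403438)*(1/476060) = (sqrt(933157/1764) - 403438)*(1/476060) = (sqrt(933157)/42 - 403438)*(1/476060) = (-403438 + sqrt(933157)/42)*(1/476060) = -201719/238030 + sqrt(933157)/19994520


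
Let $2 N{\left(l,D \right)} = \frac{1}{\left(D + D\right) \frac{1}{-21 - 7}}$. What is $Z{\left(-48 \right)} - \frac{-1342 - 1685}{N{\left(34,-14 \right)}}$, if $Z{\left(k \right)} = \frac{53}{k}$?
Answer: $\frac{290539}{48} \approx 6052.9$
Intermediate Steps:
$N{\left(l,D \right)} = - \frac{7}{D}$ ($N{\left(l,D \right)} = \frac{1}{2 \frac{D + D}{-21 - 7}} = \frac{1}{2 \frac{2 D}{-28}} = \frac{1}{2 \cdot 2 D \left(- \frac{1}{28}\right)} = \frac{1}{2 \left(- \frac{D}{14}\right)} = \frac{\left(-14\right) \frac{1}{D}}{2} = - \frac{7}{D}$)
$Z{\left(-48 \right)} - \frac{-1342 - 1685}{N{\left(34,-14 \right)}} = \frac{53}{-48} - \frac{-1342 - 1685}{\left(-7\right) \frac{1}{-14}} = 53 \left(- \frac{1}{48}\right) - \frac{-1342 - 1685}{\left(-7\right) \left(- \frac{1}{14}\right)} = - \frac{53}{48} - - 3027 \frac{1}{\frac{1}{2}} = - \frac{53}{48} - \left(-3027\right) 2 = - \frac{53}{48} - -6054 = - \frac{53}{48} + 6054 = \frac{290539}{48}$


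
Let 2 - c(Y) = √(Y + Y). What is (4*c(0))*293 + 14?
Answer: 2358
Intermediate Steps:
c(Y) = 2 - √2*√Y (c(Y) = 2 - √(Y + Y) = 2 - √(2*Y) = 2 - √2*√Y)
(4*c(0))*293 + 14 = (4*(2 - √2*√0))*293 + 14 = (4*(2 - 1*√2*0))*293 + 14 = (4*(2 + 0))*293 + 14 = (4*2)*293 + 14 = 8*293 + 14 = 2344 + 14 = 2358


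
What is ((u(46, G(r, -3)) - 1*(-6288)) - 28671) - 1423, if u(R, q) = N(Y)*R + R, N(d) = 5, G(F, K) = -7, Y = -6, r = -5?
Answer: -23530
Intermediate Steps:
u(R, q) = 6*R (u(R, q) = 5*R + R = 6*R)
((u(46, G(r, -3)) - 1*(-6288)) - 28671) - 1423 = ((6*46 - 1*(-6288)) - 28671) - 1423 = ((276 + 6288) - 28671) - 1423 = (6564 - 28671) - 1423 = -22107 - 1423 = -23530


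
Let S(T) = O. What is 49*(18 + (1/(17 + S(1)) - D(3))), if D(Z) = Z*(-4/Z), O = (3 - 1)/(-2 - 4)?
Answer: 54047/50 ≈ 1080.9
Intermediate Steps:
O = -⅓ (O = 2/(-6) = 2*(-⅙) = -⅓ ≈ -0.33333)
S(T) = -⅓
D(Z) = -4
49*(18 + (1/(17 + S(1)) - D(3))) = 49*(18 + (1/(17 - ⅓) - 1*(-4))) = 49*(18 + (1/(50/3) + 4)) = 49*(18 + (3/50 + 4)) = 49*(18 + 203/50) = 49*(1103/50) = 54047/50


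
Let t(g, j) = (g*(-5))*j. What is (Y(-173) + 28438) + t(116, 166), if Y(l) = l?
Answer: -68015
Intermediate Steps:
t(g, j) = -5*g*j (t(g, j) = (-5*g)*j = -5*g*j)
(Y(-173) + 28438) + t(116, 166) = (-173 + 28438) - 5*116*166 = 28265 - 96280 = -68015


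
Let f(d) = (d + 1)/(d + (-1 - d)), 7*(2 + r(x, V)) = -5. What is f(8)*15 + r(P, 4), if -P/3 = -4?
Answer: -964/7 ≈ -137.71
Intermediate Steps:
P = 12 (P = -3*(-4) = 12)
r(x, V) = -19/7 (r(x, V) = -2 + (1/7)*(-5) = -2 - 5/7 = -19/7)
f(d) = -1 - d (f(d) = (1 + d)/(-1) = (1 + d)*(-1) = -1 - d)
f(8)*15 + r(P, 4) = (-1 - 1*8)*15 - 19/7 = (-1 - 8)*15 - 19/7 = -9*15 - 19/7 = -135 - 19/7 = -964/7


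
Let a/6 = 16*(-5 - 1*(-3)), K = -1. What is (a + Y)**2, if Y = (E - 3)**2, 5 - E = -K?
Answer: 36481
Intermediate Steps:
E = 4 (E = 5 - (-1)*(-1) = 5 - 1*1 = 5 - 1 = 4)
a = -192 (a = 6*(16*(-5 - 1*(-3))) = 6*(16*(-5 + 3)) = 6*(16*(-2)) = 6*(-32) = -192)
Y = 1 (Y = (4 - 3)**2 = 1**2 = 1)
(a + Y)**2 = (-192 + 1)**2 = (-191)**2 = 36481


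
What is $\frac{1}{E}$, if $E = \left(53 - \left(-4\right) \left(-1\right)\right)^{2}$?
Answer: $\frac{1}{2401} \approx 0.00041649$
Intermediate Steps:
$E = 2401$ ($E = \left(53 - 4\right)^{2} = 49^{2} = 2401$)
$\frac{1}{E} = \frac{1}{2401}$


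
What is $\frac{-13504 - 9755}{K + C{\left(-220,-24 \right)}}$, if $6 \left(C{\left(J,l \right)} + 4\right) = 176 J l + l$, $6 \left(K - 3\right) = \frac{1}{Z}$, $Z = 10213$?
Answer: $- \frac{1425265002}{9490430251} \approx -0.15018$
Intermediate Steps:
$K = \frac{183835}{61278}$ ($K = 3 + \frac{1}{6 \cdot 10213} = 3 + \frac{1}{6} \cdot \frac{1}{10213} = 3 + \frac{1}{61278} = \frac{183835}{61278} \approx 3.0$)
$C{\left(J,l \right)} = -4 + \frac{l}{6} + \frac{88 J l}{3}$ ($C{\left(J,l \right)} = -4 + \frac{176 J l + l}{6} = -4 + \frac{l + 176 J l}{6} = -4 + \left(\frac{l}{6} + \frac{88 J l}{3}\right) = -4 + \frac{l}{6} + \frac{88 J l}{3}$)
$\frac{-13504 - 9755}{K + C{\left(-220,-24 \right)}} = \frac{-13504 - 9755}{\frac{183835}{61278} + \left(-4 + \frac{1}{6} \left(-24\right) + \frac{88}{3} \left(-220\right) \left(-24\right)\right)} = - \frac{23259}{\frac{183835}{61278} - -154872} = - \frac{23259}{\frac{183835}{61278} + 154872} = - \frac{23259}{\frac{9490430251}{61278}} = \left(-23259\right) \frac{61278}{9490430251} = - \frac{1425265002}{9490430251}$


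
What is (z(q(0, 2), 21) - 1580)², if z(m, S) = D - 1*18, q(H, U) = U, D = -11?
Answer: 2588881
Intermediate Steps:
z(m, S) = -29 (z(m, S) = -11 - 1*18 = -11 - 18 = -29)
(z(q(0, 2), 21) - 1580)² = (-29 - 1580)² = (-1609)² = 2588881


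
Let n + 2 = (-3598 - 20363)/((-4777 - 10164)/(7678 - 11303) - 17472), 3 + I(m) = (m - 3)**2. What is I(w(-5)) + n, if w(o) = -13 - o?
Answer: 7432101469/63321059 ≈ 117.37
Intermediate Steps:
I(m) = -3 + (-3 + m)**2 (I(m) = -3 + (m - 3)**2 = -3 + (-3 + m)**2)
n = -39783493/63321059 (n = -2 + (-3598 - 20363)/((-4777 - 10164)/(7678 - 11303) - 17472) = -2 - 23961/(-14941/(-3625) - 17472) = -2 - 23961/(-14941*(-1/3625) - 17472) = -2 - 23961/(14941/3625 - 17472) = -2 - 23961/(-63321059/3625) = -2 - 23961*(-3625/63321059) = -2 + 86858625/63321059 = -39783493/63321059 ≈ -0.62828)
I(w(-5)) + n = (-3 + (-3 + (-13 - 1*(-5)))**2) - 39783493/63321059 = (-3 + (-3 + (-13 + 5))**2) - 39783493/63321059 = (-3 + (-3 - 8)**2) - 39783493/63321059 = (-3 + (-11)**2) - 39783493/63321059 = (-3 + 121) - 39783493/63321059 = 118 - 39783493/63321059 = 7432101469/63321059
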